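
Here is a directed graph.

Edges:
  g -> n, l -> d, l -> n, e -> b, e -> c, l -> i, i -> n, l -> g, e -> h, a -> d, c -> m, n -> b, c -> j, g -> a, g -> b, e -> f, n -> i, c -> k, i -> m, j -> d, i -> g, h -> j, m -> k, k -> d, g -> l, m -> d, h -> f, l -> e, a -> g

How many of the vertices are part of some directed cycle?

5

A vertex is on a directed cycle iff it belongs to a strongly connected component of size ≥ 2 (or has a self-loop).
The vertices on cycles are {a, g, i, l, n} — 5 in total.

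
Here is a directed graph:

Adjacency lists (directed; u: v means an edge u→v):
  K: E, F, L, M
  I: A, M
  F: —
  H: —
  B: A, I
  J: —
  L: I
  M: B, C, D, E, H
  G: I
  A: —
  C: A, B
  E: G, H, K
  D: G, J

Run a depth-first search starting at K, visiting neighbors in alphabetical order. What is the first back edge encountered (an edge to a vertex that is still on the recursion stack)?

DFS from K (visiting neighbors in alphabetical order); mark gray on enter, black on exit:
K gray
  E gray
    G gray
      I gray
        A gray
        A black
        M gray
          B gray
            B→A: A black — skip
            B→I: I is gray → back edge
First back edge: B → I.

B->I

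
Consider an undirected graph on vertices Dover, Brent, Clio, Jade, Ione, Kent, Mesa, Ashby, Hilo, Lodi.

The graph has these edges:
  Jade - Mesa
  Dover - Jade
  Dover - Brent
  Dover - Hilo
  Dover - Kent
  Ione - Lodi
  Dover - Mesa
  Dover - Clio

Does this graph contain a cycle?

DFS, tracking each vertex's parent; an edge to a visited non-parent vertex closes a cycle.
Start from Brent:
visit Brent (parent –)
  visit Dover (parent Brent)
    visit Hilo (parent Dover)
      Hilo–Dover: parent, skip
    visit Clio (parent Dover)
      Clio–Dover: parent, skip
    visit Mesa (parent Dover)
      Mesa–Dover: parent, skip
      visit Jade (parent Mesa)
        Jade–Mesa: parent, skip
        Jade–Dover: Dover visited and ≠ parent → cycle
Cycle: Dover – Mesa – Jade – Dover.

Yes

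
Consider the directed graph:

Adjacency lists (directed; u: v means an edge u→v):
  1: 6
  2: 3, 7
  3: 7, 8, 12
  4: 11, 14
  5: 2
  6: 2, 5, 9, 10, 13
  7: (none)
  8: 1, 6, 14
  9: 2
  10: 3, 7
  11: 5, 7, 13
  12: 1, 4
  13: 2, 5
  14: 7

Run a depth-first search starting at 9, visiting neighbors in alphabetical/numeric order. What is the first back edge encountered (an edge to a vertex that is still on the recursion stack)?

DFS from 9 (visiting neighbors in alphabetical/numeric order); mark gray on enter, black on exit:
9 gray
  2 gray
    3 gray
      7 gray
      7 black
      8 gray
        1 gray
          6 gray
            6→2: 2 is gray → back edge
First back edge: 6 → 2.

6->2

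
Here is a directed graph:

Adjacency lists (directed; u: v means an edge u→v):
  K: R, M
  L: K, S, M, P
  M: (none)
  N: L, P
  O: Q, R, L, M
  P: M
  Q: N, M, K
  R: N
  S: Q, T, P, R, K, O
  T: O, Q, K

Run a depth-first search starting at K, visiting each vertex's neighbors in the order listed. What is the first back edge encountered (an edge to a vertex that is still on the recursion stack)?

L→K

DFS from K (visiting each vertex's neighbors in the order listed); mark gray on enter, black on exit:
K gray
  R gray
    N gray
      L gray
        L→K: K is gray → back edge
First back edge: L → K.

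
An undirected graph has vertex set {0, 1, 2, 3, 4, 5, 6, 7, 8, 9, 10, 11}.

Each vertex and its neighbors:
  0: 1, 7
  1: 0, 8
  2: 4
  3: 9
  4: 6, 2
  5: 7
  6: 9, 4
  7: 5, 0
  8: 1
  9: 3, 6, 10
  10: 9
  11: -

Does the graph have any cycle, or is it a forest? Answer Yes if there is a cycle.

No

DFS, tracking each vertex's parent; an edge to a visited non-parent vertex closes a cycle.
Start from 4:
visit 4 (parent –)
  visit 6 (parent 4)
    visit 9 (parent 6)
      visit 3 (parent 9)
        3–9: parent, skip
      9–6: parent, skip
      visit 10 (parent 9)
        10–9: parent, skip
    6–4: parent, skip
  visit 2 (parent 4)
    2–4: parent, skip
visit 0 (parent –)
  visit 1 (parent 0)
    1–0: parent, skip
    visit 8 (parent 1)
      8–1: parent, skip
  visit 7 (parent 0)
    visit 5 (parent 7)
      5–7: parent, skip
    7–0: parent, skip
visit 11 (parent –)
No non-parent visited neighbor found — the graph is a forest.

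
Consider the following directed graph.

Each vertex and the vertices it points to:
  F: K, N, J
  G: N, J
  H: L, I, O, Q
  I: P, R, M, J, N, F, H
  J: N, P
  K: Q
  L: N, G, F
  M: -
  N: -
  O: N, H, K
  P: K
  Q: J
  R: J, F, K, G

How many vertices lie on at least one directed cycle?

7

A vertex is on a directed cycle iff it belongs to a strongly connected component of size ≥ 2 (or has a self-loop).
The vertices on cycles are {H, I, J, K, O, P, Q} — 7 in total.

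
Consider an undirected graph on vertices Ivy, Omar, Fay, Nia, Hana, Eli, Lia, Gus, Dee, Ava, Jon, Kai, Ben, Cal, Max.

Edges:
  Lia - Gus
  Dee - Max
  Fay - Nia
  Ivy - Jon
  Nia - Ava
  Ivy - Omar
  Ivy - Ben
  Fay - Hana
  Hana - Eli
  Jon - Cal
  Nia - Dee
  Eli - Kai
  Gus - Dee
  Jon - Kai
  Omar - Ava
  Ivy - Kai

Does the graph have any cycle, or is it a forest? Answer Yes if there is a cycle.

Yes

DFS, tracking each vertex's parent; an edge to a visited non-parent vertex closes a cycle.
Start from Ava:
visit Ava (parent –)
  visit Nia (parent Ava)
    Nia–Ava: parent, skip
    visit Fay (parent Nia)
      Fay–Nia: parent, skip
      visit Hana (parent Fay)
        visit Eli (parent Hana)
          Eli–Hana: parent, skip
          visit Kai (parent Eli)
            visit Jon (parent Kai)
              visit Cal (parent Jon)
                Cal–Jon: parent, skip
              visit Ivy (parent Jon)
                Ivy–Jon: parent, skip
                visit Omar (parent Ivy)
                  Omar–Ava: Ava visited and ≠ parent → cycle
Cycle: Ava – Nia – Fay – Hana – Eli – Kai – Jon – Ivy – Omar – Ava.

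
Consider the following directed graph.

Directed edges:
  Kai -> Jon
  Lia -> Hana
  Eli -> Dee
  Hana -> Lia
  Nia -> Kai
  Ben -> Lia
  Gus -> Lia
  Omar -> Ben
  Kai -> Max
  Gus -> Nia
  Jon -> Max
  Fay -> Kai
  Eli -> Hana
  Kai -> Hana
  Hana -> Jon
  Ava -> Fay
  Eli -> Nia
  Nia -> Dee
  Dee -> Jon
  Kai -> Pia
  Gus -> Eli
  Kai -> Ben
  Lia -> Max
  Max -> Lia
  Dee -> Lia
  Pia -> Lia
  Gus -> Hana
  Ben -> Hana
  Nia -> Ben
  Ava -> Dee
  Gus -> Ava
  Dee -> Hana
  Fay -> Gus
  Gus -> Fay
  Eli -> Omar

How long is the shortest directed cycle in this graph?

2

For each vertex v, BFS finds the shortest path from v back to v.
The shortest such closed walk is Gus → Fay → Gus, length 2.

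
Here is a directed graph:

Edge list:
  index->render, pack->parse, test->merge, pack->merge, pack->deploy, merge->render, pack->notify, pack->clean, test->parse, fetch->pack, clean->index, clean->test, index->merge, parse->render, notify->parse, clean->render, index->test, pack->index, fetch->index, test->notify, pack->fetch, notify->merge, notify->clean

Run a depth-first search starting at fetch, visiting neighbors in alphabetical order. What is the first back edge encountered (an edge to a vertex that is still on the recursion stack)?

DFS from fetch (visiting neighbors in alphabetical order); mark gray on enter, black on exit:
fetch gray
  index gray
    merge gray
      render gray
      render black
    merge black
    index→render: render black — skip
    test gray
      test→merge: merge black — skip
      notify gray
        clean gray
          clean→index: index is gray → back edge
First back edge: clean → index.

clean→index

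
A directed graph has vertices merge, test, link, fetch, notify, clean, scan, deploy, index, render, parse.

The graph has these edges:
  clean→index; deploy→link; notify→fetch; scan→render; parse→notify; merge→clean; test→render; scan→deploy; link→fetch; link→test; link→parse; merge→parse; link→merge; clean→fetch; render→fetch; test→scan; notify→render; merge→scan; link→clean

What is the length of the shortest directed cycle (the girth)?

For each vertex v, BFS finds the shortest path from v back to v.
The shortest such closed walk is link → merge → scan → deploy → link, length 4.

4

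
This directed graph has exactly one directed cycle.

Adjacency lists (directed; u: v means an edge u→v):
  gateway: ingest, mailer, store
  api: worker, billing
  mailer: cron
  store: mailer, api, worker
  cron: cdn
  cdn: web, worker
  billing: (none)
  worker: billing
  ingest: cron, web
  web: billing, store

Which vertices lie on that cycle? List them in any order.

cdn, web, cron, store, mailer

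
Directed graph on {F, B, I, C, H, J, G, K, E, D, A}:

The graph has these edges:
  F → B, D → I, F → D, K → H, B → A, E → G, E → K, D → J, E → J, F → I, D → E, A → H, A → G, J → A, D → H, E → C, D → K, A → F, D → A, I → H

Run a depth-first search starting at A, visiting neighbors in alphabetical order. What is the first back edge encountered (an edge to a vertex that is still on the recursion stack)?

B→A

DFS from A (visiting neighbors in alphabetical order); mark gray on enter, black on exit:
A gray
  F gray
    B gray
      B→A: A is gray → back edge
First back edge: B → A.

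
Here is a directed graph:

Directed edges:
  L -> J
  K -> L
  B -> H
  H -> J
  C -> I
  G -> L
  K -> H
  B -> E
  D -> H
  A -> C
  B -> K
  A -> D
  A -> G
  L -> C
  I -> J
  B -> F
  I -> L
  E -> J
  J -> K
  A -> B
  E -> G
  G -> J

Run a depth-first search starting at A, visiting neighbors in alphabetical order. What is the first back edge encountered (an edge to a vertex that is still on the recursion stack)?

H->J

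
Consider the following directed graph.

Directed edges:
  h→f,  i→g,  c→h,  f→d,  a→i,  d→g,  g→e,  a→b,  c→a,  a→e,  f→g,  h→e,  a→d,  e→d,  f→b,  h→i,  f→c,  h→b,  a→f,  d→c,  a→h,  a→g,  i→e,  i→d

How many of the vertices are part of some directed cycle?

8

A vertex is on a directed cycle iff it belongs to a strongly connected component of size ≥ 2 (or has a self-loop).
The vertices on cycles are {a, c, d, e, f, g, h, i} — 8 in total.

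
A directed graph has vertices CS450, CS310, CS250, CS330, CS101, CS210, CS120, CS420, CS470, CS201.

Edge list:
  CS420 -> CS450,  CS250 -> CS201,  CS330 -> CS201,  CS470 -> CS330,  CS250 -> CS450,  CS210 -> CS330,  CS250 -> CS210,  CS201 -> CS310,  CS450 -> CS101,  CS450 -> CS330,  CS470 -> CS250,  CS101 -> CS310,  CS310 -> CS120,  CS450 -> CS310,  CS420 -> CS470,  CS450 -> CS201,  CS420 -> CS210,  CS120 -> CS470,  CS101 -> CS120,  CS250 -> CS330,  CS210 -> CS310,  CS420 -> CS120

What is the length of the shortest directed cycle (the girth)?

5

For each vertex v, BFS finds the shortest path from v back to v.
The shortest such closed walk is CS120 → CS470 → CS330 → CS201 → CS310 → CS120, length 5.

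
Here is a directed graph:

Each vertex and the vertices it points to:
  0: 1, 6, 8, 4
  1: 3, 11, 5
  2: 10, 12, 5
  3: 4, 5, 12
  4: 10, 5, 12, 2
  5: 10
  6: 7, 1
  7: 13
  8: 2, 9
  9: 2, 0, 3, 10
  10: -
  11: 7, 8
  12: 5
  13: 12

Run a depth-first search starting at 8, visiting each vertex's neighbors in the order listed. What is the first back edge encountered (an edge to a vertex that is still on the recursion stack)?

DFS from 8 (visiting each vertex's neighbors in the order listed); mark gray on enter, black on exit:
8 gray
  2 gray
    10 gray
    10 black
    12 gray
      5 gray
        5→10: 10 black — skip
      5 black
    12 black
    2→5: 5 black — skip
  2 black
  9 gray
    9→2: 2 black — skip
    0 gray
      1 gray
        3 gray
          4 gray
            4→10: 10 black — skip
            4→5: 5 black — skip
            4→12: 12 black — skip
            4→2: 2 black — skip
          4 black
          3→5: 5 black — skip
          3→12: 12 black — skip
        3 black
        11 gray
          7 gray
            13 gray
              13→12: 12 black — skip
            13 black
          7 black
          11→8: 8 is gray → back edge
First back edge: 11 → 8.

11→8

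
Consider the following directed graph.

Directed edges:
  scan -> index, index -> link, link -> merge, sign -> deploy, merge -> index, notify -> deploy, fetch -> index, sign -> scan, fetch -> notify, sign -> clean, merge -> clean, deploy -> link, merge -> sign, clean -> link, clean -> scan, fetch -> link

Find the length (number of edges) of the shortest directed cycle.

3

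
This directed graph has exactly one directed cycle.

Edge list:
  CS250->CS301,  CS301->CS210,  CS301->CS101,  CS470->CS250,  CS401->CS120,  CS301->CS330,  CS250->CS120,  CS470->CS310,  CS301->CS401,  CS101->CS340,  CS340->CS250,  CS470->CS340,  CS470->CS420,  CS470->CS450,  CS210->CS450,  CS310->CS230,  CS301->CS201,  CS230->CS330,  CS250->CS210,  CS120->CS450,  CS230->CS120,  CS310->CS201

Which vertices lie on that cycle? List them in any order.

CS101, CS250, CS301, CS340

DFS with gray/black marking from CS250:
CS250 gray
  CS120 gray
    CS450 gray
    CS450 black
  CS120 black
  CS301 gray
    CS201 gray
    CS201 black
    CS401 gray
      CS401→CS120: CS120 black — skip
    CS401 black
    CS101 gray
      CS340 gray
        CS340→CS250: CS250 is gray → back edge
Back edge closes the cycle CS250 → CS301 → CS101 → CS340 → CS250; its vertices are {CS101, CS250, CS301, CS340}.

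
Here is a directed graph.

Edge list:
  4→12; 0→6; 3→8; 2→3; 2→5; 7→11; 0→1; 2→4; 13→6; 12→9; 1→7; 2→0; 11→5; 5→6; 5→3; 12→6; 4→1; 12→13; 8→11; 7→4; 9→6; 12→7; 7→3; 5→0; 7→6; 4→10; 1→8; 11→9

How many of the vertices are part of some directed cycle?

9

A vertex is on a directed cycle iff it belongs to a strongly connected component of size ≥ 2 (or has a self-loop).
The vertices on cycles are {0, 1, 3, 4, 5, 7, 8, 11, 12} — 9 in total.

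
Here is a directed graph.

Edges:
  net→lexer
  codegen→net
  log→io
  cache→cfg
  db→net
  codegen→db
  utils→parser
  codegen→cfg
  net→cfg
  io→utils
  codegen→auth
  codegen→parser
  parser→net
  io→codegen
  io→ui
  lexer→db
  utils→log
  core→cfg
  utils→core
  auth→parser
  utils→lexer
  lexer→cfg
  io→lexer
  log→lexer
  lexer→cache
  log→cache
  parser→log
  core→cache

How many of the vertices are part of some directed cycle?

A vertex is on a directed cycle iff it belongs to a strongly connected component of size ≥ 2 (or has a self-loop).
The vertices on cycles are {db, io, log, net, auth, lexer, utils, parser, codegen} — 9 in total.

9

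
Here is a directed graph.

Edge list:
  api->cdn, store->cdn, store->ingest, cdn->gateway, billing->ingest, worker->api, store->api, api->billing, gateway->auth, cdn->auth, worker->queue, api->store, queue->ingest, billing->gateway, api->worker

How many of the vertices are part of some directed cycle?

3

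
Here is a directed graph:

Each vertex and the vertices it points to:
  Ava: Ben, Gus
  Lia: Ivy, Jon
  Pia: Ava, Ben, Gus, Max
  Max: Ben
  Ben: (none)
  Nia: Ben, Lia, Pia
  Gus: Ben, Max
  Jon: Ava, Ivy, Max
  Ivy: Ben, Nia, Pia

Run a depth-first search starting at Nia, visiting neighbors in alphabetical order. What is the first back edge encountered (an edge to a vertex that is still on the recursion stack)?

Ivy->Nia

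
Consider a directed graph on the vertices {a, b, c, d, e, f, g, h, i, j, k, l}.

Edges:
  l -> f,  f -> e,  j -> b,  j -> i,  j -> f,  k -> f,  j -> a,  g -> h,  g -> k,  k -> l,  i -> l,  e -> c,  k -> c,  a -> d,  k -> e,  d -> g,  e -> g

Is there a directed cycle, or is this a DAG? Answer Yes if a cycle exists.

Yes

DFS with white/gray/black marking, starting from a:
a gray
  d gray
    g gray
      k gray
        f gray
          e gray
            c gray
            c black
            e→g: g is gray → back edge
Back edge found, so a cycle exists: g → k → f → e → g.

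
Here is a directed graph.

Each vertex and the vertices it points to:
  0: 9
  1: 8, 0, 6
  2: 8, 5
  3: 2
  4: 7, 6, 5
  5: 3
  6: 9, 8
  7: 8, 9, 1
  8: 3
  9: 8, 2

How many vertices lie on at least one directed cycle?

4

A vertex is on a directed cycle iff it belongs to a strongly connected component of size ≥ 2 (or has a self-loop).
The vertices on cycles are {2, 3, 5, 8} — 4 in total.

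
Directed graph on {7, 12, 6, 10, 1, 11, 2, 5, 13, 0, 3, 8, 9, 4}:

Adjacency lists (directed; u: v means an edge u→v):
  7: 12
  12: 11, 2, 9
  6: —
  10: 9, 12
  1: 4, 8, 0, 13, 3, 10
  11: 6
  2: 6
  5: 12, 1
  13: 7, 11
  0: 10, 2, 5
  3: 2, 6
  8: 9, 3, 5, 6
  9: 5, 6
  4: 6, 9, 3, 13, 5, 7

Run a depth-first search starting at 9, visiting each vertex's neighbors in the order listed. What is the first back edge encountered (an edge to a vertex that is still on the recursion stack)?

12→9

DFS from 9 (visiting each vertex's neighbors in the order listed); mark gray on enter, black on exit:
9 gray
  5 gray
    12 gray
      11 gray
        6 gray
        6 black
      11 black
      2 gray
        2→6: 6 black — skip
      2 black
      12→9: 9 is gray → back edge
First back edge: 12 → 9.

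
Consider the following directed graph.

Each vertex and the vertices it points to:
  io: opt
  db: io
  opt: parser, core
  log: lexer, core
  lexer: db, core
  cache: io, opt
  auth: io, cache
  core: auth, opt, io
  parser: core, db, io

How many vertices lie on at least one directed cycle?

A vertex is on a directed cycle iff it belongs to a strongly connected component of size ≥ 2 (or has a self-loop).
The vertices on cycles are {db, io, opt, auth, core, cache, parser} — 7 in total.

7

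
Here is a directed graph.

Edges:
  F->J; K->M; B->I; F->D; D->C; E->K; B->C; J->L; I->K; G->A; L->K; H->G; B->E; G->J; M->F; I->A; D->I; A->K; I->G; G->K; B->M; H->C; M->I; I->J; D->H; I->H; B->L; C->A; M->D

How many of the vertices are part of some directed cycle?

A vertex is on a directed cycle iff it belongs to a strongly connected component of size ≥ 2 (or has a self-loop).
The vertices on cycles are {A, C, D, F, G, H, I, J, K, L, M} — 11 in total.

11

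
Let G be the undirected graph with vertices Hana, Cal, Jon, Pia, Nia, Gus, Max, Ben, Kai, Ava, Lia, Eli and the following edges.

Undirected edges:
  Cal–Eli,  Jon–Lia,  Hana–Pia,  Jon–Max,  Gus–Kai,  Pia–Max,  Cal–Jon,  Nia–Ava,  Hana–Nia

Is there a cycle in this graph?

No

DFS, tracking each vertex's parent; an edge to a visited non-parent vertex closes a cycle.
Start from Kai:
visit Kai (parent –)
  visit Gus (parent Kai)
    Gus–Kai: parent, skip
visit Hana (parent –)
  visit Pia (parent Hana)
    Pia–Hana: parent, skip
    visit Max (parent Pia)
      visit Jon (parent Max)
        visit Lia (parent Jon)
          Lia–Jon: parent, skip
        visit Cal (parent Jon)
          visit Eli (parent Cal)
            Eli–Cal: parent, skip
          Cal–Jon: parent, skip
        Jon–Max: parent, skip
      Max–Pia: parent, skip
  visit Nia (parent Hana)
    visit Ava (parent Nia)
      Ava–Nia: parent, skip
    Nia–Hana: parent, skip
visit Ben (parent –)
No non-parent visited neighbor found — the graph is a forest.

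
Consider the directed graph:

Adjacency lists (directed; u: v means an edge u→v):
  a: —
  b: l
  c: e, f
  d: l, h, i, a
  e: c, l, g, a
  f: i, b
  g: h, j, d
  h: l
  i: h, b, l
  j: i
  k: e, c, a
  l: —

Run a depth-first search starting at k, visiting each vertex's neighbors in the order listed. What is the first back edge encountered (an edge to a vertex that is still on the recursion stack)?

c->e

DFS from k (visiting each vertex's neighbors in the order listed); mark gray on enter, black on exit:
k gray
  e gray
    c gray
      c→e: e is gray → back edge
First back edge: c → e.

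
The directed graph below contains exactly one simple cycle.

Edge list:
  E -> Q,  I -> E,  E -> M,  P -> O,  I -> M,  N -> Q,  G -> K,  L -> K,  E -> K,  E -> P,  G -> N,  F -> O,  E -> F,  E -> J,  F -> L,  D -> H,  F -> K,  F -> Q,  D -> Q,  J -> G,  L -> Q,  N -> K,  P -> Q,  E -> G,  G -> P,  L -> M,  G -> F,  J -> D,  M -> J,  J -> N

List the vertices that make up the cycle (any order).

DFS with gray/black marking from J:
J gray
  G gray
    P gray
      O gray
      O black
      Q gray
      Q black
    P black
    N gray
      K gray
      K black
      N→Q: Q black — skip
    N black
    G→K: K black — skip
    F gray
      F→Q: Q black — skip
      F→O: O black — skip
      F→K: K black — skip
      L gray
        L→K: K black — skip
        M gray
          M→J: J is gray → back edge
Back edge closes the cycle J → G → F → L → M → J; its vertices are {F, G, J, L, M}.

F, G, J, L, M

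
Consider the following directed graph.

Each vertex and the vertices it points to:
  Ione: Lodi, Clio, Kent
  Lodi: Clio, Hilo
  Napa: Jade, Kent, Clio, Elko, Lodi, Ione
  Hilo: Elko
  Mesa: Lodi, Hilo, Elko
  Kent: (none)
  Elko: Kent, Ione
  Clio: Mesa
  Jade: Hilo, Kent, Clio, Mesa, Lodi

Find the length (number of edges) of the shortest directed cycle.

3

For each vertex v, BFS finds the shortest path from v back to v.
The shortest such closed walk is Mesa → Lodi → Clio → Mesa, length 3.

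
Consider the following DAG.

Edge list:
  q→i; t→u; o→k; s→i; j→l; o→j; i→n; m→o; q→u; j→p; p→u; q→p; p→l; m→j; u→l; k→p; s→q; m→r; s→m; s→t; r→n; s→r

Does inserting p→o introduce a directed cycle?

Yes

Adding p→o creates a cycle iff o can already reach p.
Path from o: o → j → p.
So o → … → p → o is a cycle.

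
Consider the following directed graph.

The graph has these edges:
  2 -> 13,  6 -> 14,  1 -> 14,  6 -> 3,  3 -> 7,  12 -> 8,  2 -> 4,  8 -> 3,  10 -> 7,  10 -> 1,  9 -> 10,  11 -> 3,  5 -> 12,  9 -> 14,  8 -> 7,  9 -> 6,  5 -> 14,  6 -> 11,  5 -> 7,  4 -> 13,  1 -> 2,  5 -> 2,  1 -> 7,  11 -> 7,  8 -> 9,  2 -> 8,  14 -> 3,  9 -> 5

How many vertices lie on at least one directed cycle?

A vertex is on a directed cycle iff it belongs to a strongly connected component of size ≥ 2 (or has a self-loop).
The vertices on cycles are {1, 2, 5, 8, 9, 10, 12} — 7 in total.

7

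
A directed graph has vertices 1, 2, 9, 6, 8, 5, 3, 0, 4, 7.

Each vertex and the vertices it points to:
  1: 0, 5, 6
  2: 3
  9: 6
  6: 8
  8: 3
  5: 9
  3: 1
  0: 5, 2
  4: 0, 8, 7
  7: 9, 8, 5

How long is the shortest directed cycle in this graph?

For each vertex v, BFS finds the shortest path from v back to v.
The shortest such closed walk is 0 → 2 → 3 → 1 → 0, length 4.

4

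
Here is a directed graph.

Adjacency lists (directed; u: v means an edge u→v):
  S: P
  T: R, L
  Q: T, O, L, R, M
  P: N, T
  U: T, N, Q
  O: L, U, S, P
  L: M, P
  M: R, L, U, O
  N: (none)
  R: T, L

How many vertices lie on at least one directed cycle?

9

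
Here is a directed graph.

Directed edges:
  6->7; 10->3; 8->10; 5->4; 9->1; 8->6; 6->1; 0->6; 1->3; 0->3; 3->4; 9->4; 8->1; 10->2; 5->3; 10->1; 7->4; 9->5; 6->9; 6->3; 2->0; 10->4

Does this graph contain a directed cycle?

No

DFS with white/gray/black marking, starting from 7:
7 gray
  4 gray
  4 black
7 black
3 gray
  3→4: 4 black — skip
3 black
9 gray
  5 gray
    5→4: 4 black — skip
    5→3: 3 black — skip
  5 black
  1 gray
    1→3: 3 black — skip
  1 black
  9→4: 4 black — skip
9 black
2 gray
  0 gray
    0→3: 3 black — skip
    6 gray
      6→1: 1 black — skip
      6→7: 7 black — skip
      6→3: 3 black — skip
      6→9: 9 black — skip
    6 black
  0 black
2 black
8 gray
  10 gray
    10→1: 1 black — skip
    10→4: 4 black — skip
    10→2: 2 black — skip
    10→3: 3 black — skip
  10 black
  8→1: 1 black — skip
  8→6: 6 black — skip
8 black
Every edge goes to a white or black vertex — no back edge, so the graph is acyclic.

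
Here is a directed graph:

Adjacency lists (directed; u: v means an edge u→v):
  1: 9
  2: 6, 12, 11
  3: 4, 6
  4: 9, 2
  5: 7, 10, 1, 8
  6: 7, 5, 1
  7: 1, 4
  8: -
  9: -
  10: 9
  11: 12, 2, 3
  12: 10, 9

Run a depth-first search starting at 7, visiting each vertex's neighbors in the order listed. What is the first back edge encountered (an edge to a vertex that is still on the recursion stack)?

6→7

DFS from 7 (visiting each vertex's neighbors in the order listed); mark gray on enter, black on exit:
7 gray
  1 gray
    9 gray
    9 black
  1 black
  4 gray
    4→9: 9 black — skip
    2 gray
      6 gray
        6→7: 7 is gray → back edge
First back edge: 6 → 7.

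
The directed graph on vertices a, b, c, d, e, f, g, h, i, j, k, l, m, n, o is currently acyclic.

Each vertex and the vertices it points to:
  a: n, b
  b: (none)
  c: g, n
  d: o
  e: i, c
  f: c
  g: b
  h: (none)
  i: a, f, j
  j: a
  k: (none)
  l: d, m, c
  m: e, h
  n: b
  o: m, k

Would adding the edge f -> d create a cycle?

Adding f→d creates a cycle iff d can already reach f.
Path from d: d → o → m → e → i → f.
So d → … → f → d is a cycle.

Yes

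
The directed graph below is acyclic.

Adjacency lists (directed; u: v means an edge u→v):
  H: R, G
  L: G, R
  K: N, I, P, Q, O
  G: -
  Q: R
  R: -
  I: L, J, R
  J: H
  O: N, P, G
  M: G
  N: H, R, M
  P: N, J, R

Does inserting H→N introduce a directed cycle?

Adding H→N creates a cycle iff N can already reach H.
Path from N: N → H.
So N → … → H → N is a cycle.

Yes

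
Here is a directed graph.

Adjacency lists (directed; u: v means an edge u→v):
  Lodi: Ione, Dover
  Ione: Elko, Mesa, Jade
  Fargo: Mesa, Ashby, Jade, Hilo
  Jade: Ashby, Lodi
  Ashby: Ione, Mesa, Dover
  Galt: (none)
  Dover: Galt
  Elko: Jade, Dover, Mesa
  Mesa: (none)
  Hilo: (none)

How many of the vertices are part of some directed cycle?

5

A vertex is on a directed cycle iff it belongs to a strongly connected component of size ≥ 2 (or has a self-loop).
The vertices on cycles are {Elko, Ione, Jade, Lodi, Ashby} — 5 in total.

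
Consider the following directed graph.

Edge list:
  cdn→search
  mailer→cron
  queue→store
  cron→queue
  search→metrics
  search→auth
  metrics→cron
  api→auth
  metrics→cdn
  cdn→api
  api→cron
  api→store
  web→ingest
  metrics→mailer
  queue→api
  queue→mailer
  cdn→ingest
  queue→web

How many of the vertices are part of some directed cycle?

A vertex is on a directed cycle iff it belongs to a strongly connected component of size ≥ 2 (or has a self-loop).
The vertices on cycles are {api, cdn, cron, queue, mailer, search, metrics} — 7 in total.

7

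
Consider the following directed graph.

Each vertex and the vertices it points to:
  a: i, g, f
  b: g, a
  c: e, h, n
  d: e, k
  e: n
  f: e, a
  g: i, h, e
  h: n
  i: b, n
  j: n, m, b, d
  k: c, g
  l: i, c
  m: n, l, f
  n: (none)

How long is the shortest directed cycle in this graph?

2

For each vertex v, BFS finds the shortest path from v back to v.
The shortest such closed walk is a → f → a, length 2.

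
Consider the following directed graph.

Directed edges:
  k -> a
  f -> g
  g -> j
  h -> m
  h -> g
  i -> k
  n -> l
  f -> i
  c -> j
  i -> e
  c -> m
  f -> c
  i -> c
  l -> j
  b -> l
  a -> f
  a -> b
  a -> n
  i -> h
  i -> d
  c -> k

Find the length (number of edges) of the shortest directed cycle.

4

For each vertex v, BFS finds the shortest path from v back to v.
The shortest such closed walk is i → k → a → f → i, length 4.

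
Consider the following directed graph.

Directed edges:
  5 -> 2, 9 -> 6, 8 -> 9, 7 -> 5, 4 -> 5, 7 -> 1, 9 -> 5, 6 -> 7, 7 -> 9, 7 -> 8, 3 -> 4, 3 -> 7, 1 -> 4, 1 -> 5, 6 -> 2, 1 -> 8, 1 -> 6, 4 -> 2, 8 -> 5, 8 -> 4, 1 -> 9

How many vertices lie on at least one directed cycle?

5

A vertex is on a directed cycle iff it belongs to a strongly connected component of size ≥ 2 (or has a self-loop).
The vertices on cycles are {1, 6, 7, 8, 9} — 5 in total.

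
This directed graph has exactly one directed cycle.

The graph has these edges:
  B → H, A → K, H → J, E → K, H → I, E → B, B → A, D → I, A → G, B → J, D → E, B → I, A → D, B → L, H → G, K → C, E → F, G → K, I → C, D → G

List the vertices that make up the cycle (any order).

A, B, D, E

DFS with gray/black marking from B:
B gray
  I gray
    C gray
    C black
  I black
  L gray
  L black
  J gray
  J black
  H gray
    H→J: J black — skip
    H→I: I black — skip
    G gray
      K gray
        K→C: C black — skip
      K black
    G black
  H black
  A gray
    A→K: K black — skip
    D gray
      D→G: G black — skip
      E gray
        E→B: B is gray → back edge
Back edge closes the cycle B → A → D → E → B; its vertices are {A, B, D, E}.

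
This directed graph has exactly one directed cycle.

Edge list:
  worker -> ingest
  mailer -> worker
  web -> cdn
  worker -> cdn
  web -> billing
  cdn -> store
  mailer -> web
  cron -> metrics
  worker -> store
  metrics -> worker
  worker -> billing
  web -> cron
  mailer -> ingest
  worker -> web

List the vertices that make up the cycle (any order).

DFS with gray/black marking from worker:
worker gray
  ingest gray
  ingest black
  cdn gray
    store gray
    store black
  cdn black
  web gray
    web→cdn: cdn black — skip
    billing gray
    billing black
    cron gray
      metrics gray
        metrics→worker: worker is gray → back edge
Back edge closes the cycle worker → web → cron → metrics → worker; its vertices are {web, cron, worker, metrics}.

web, cron, worker, metrics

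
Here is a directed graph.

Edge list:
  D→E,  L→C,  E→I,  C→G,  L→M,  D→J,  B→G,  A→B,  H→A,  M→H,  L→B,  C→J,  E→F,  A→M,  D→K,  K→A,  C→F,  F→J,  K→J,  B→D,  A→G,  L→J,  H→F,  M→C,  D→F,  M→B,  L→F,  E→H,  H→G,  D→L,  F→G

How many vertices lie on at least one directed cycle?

A vertex is on a directed cycle iff it belongs to a strongly connected component of size ≥ 2 (or has a self-loop).
The vertices on cycles are {A, B, D, E, H, K, L, M} — 8 in total.

8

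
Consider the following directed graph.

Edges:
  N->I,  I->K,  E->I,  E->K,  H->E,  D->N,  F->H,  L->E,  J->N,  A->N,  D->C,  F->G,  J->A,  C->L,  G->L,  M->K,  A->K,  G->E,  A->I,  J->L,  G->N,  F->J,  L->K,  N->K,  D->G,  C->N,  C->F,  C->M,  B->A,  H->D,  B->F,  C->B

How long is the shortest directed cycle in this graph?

4

For each vertex v, BFS finds the shortest path from v back to v.
The shortest such closed walk is D → C → F → H → D, length 4.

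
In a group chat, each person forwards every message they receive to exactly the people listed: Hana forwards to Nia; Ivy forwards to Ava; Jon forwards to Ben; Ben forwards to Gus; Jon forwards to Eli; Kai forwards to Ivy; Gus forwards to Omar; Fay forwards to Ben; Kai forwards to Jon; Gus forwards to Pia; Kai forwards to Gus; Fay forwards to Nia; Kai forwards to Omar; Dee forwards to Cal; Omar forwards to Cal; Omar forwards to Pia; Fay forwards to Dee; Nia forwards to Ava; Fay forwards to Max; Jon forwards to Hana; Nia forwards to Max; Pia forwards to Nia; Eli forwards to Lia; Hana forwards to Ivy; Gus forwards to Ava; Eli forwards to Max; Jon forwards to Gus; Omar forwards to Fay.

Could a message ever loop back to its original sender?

Yes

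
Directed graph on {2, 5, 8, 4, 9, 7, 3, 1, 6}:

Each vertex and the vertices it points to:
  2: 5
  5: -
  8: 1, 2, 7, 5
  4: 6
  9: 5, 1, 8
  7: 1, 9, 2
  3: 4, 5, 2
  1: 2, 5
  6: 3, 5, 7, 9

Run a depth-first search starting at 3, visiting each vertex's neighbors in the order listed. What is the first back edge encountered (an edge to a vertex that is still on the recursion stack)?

DFS from 3 (visiting each vertex's neighbors in the order listed); mark gray on enter, black on exit:
3 gray
  4 gray
    6 gray
      6→3: 3 is gray → back edge
First back edge: 6 → 3.

6→3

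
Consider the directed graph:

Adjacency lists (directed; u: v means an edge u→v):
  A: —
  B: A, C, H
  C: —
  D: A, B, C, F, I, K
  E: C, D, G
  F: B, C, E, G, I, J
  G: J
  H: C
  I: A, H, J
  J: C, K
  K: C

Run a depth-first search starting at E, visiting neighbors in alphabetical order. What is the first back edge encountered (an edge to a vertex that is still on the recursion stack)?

F→E

DFS from E (visiting neighbors in alphabetical order); mark gray on enter, black on exit:
E gray
  C gray
  C black
  D gray
    A gray
    A black
    B gray
      B→A: A black — skip
      B→C: C black — skip
      H gray
        H→C: C black — skip
      H black
    B black
    D→C: C black — skip
    F gray
      F→B: B black — skip
      F→C: C black — skip
      F→E: E is gray → back edge
First back edge: F → E.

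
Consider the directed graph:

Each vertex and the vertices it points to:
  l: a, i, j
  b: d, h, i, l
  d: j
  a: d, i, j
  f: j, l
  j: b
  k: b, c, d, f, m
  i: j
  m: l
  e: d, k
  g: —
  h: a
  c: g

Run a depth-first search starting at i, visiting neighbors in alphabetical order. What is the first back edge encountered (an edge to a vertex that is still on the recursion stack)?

d->j

DFS from i (visiting neighbors in alphabetical order); mark gray on enter, black on exit:
i gray
  j gray
    b gray
      d gray
        d→j: j is gray → back edge
First back edge: d → j.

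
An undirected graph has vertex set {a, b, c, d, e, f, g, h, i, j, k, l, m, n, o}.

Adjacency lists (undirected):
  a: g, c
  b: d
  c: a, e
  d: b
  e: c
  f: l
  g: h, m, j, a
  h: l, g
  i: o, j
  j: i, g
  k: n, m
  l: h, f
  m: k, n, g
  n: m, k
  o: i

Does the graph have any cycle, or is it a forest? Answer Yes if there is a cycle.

Yes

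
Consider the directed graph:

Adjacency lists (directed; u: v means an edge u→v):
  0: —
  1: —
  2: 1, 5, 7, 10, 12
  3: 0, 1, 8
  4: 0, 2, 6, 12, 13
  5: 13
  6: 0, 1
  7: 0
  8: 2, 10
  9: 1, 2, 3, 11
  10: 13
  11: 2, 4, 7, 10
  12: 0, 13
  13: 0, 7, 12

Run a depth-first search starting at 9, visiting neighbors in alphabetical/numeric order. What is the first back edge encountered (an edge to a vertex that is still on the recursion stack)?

12→13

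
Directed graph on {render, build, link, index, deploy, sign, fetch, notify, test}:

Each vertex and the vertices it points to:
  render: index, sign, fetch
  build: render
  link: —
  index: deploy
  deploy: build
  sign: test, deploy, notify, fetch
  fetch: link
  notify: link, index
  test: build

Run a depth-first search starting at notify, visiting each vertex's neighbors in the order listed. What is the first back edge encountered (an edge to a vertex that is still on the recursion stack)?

render→index

DFS from notify (visiting each vertex's neighbors in the order listed); mark gray on enter, black on exit:
notify gray
  link gray
  link black
  index gray
    deploy gray
      build gray
        render gray
          render→index: index is gray → back edge
First back edge: render → index.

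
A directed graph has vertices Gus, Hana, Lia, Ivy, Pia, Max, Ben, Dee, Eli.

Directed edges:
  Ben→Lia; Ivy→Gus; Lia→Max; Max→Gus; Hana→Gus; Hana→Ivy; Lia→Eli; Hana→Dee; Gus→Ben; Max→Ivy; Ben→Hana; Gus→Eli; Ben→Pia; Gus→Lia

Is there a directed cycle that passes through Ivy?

Yes

Ivy is on a cycle iff Ivy can reach itself via ≥1 edge.
Ivy → Gus → Ben → Hana → Ivy — yes.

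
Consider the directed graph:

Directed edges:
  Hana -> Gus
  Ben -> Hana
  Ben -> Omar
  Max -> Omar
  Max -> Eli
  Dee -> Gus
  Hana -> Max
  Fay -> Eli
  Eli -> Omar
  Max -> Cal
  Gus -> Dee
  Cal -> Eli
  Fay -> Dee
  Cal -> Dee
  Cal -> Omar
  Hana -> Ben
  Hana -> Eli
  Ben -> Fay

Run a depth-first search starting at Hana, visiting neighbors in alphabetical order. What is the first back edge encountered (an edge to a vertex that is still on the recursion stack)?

Gus->Dee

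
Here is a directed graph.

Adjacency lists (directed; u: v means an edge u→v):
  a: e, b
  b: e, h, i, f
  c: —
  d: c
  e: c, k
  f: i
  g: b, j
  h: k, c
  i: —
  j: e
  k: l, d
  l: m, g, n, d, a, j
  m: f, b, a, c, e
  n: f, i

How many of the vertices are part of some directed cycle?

9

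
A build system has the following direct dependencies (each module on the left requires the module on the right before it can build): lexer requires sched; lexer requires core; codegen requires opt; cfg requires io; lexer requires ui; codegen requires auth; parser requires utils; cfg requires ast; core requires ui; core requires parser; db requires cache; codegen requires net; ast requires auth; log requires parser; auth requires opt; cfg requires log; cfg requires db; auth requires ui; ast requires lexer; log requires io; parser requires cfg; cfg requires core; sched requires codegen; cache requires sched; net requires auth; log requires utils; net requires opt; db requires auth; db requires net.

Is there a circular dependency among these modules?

DFS with white/gray/black marking, starting from sched:
sched gray
  codegen gray
    auth gray
      ui gray
      ui black
      opt gray
      opt black
    auth black
    net gray
      net→auth: auth black — skip
      net→opt: opt black — skip
    net black
    codegen→opt: opt black — skip
  codegen black
sched black
core gray
  core→ui: ui black — skip
  parser gray
    utils gray
    utils black
    cfg gray
      ast gray
        ast→auth: auth black — skip
        lexer gray
          lexer→core: core is gray → back edge
Back edge found, so a cycle exists: core → parser → cfg → ast → lexer → core.

Yes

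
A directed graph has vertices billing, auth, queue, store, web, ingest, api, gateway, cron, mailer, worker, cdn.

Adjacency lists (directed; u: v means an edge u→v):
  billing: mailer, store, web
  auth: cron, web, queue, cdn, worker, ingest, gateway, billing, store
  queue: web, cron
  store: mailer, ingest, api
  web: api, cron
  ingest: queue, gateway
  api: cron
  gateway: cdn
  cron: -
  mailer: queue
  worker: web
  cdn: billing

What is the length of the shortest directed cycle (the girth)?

For each vertex v, BFS finds the shortest path from v back to v.
The shortest such closed walk is billing → store → ingest → gateway → cdn → billing, length 5.

5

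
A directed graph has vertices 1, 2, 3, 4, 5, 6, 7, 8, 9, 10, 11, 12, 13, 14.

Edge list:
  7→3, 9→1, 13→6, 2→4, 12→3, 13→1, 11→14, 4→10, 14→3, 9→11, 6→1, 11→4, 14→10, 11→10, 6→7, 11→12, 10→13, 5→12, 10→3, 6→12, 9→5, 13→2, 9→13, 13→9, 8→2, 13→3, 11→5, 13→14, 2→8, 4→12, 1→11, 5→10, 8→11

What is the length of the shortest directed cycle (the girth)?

2

For each vertex v, BFS finds the shortest path from v back to v.
The shortest such closed walk is 13 → 9 → 13, length 2.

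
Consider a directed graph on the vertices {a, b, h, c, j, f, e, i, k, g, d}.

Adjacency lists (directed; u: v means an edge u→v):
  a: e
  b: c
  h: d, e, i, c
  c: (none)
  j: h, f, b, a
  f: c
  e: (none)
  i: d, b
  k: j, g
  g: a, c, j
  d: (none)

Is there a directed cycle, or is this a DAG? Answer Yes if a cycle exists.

No

DFS with white/gray/black marking, starting from k:
k gray
  j gray
    h gray
      d gray
      d black
      e gray
      e black
      i gray
        i→d: d black — skip
        b gray
          c gray
          c black
        b black
      i black
      h→c: c black — skip
    h black
    f gray
      f→c: c black — skip
    f black
    j→b: b black — skip
    a gray
      a→e: e black — skip
    a black
  j black
  g gray
    g→a: a black — skip
    g→c: c black — skip
    g→j: j black — skip
  g black
k black
Every edge goes to a white or black vertex — no back edge, so the graph is acyclic.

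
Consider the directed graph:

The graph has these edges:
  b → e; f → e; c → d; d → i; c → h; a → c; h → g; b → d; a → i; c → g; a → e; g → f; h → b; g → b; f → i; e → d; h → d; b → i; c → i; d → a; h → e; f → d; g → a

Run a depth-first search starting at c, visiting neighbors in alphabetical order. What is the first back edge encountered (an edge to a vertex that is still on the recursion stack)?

DFS from c (visiting neighbors in alphabetical order); mark gray on enter, black on exit:
c gray
  d gray
    a gray
      a→c: c is gray → back edge
First back edge: a → c.

a->c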